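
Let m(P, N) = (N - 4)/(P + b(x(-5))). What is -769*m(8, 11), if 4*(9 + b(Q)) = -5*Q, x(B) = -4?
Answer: -5383/4 ≈ -1345.8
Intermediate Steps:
b(Q) = -9 - 5*Q/4 (b(Q) = -9 + (-5*Q)/4 = -9 - 5*Q/4)
m(P, N) = (-4 + N)/(-4 + P) (m(P, N) = (N - 4)/(P + (-9 - 5/4*(-4))) = (-4 + N)/(P + (-9 + 5)) = (-4 + N)/(P - 4) = (-4 + N)/(-4 + P))
-769*m(8, 11) = -769*(-4 + 11)/(-4 + 8) = -769*7/4 = -5383/4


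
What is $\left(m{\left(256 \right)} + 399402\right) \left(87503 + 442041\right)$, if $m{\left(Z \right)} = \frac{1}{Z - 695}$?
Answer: $\frac{92848908920488}{439} \approx 2.115 \cdot 10^{11}$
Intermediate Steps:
$m{\left(Z \right)} = \frac{1}{-695 + Z}$
$\left(m{\left(256 \right)} + 399402\right) \left(87503 + 442041\right) = \left(\frac{1}{-695 + 256} + 399402\right) \left(87503 + 442041\right) = \left(\frac{1}{-439} + 399402\right) 529544 = \left(- \frac{1}{439} + 399402\right) 529544 = \frac{175337477}{439} \cdot 529544 = \frac{92848908920488}{439}$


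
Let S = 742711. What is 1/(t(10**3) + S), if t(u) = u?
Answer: 1/743711 ≈ 1.3446e-6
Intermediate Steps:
1/(t(10**3) + S) = 1/(10**3 + 742711) = 1/(1000 + 742711) = 1/743711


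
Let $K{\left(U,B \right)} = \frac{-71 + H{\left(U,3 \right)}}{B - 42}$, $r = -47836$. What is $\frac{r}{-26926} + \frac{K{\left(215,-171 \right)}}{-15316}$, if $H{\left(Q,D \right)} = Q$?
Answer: $\frac{6502485118}{3660037717} \approx 1.7766$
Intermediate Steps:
$K{\left(U,B \right)} = \frac{-71 + U}{-42 + B}$ ($K{\left(U,B \right)} = \frac{-71 + U}{B - 42} = \frac{-71 + U}{-42 + B}$)
$\frac{r}{-26926} + \frac{K{\left(215,-171 \right)}}{-15316} = - \frac{47836}{-26926} + \frac{\frac{1}{-42 - 171} \left(-71 + 215\right)}{-15316} = \left(-47836\right) \left(- \frac{1}{26926}\right) + \frac{1}{-213} \cdot 144 \left(- \frac{1}{15316}\right) = \frac{23918}{13463} + \left(- \frac{1}{213}\right) 144 \left(- \frac{1}{15316}\right) = \frac{23918}{13463} - - \frac{12}{271859} = \frac{23918}{13463} + \frac{12}{271859} = \frac{6502485118}{3660037717}$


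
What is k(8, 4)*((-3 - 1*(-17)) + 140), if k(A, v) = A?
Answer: 1232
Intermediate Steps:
k(8, 4)*((-3 - 1*(-17)) + 140) = 8*((-3 - 1*(-17)) + 140) = 8*((-3 + 17) + 140) = 8*(14 + 140) = 8*154 = 1232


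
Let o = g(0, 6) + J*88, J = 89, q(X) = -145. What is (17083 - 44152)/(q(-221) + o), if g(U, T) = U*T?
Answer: -27069/7687 ≈ -3.5214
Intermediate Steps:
g(U, T) = T*U
o = 7832 (o = 6*0 + 89*88 = 0 + 7832 = 7832)
(17083 - 44152)/(q(-221) + o) = (17083 - 44152)/(-145 + 7832) = -27069/7687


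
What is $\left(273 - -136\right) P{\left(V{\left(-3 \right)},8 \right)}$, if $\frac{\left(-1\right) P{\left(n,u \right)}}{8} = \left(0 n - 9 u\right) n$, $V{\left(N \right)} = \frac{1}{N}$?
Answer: $-78528$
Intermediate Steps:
$P{\left(n,u \right)} = 72 n u$ ($P{\left(n,u \right)} = - 8 \left(0 n - 9 u\right) n = - 8 \left(0 - 9 u\right) n = - 8 - 9 u n = - 8 \left(- 9 n u\right) = 72 n u$)
$\left(273 - -136\right) P{\left(V{\left(-3 \right)},8 \right)} = \left(273 - -136\right) 72 \frac{1}{-3} \cdot 8 = \left(273 + 136\right) 72 \left(- \frac{1}{3}\right) 8 = 409 \left(-192\right) = -78528$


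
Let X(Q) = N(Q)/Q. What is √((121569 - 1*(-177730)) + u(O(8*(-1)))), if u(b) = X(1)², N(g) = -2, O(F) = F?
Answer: √299303 ≈ 547.09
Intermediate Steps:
X(Q) = -2/Q
u(b) = 4 (u(b) = (-2/1)² = (-2*1)² = (-2)² = 4)
√((121569 - 1*(-177730)) + u(O(8*(-1)))) = √((121569 - 1*(-177730)) + 4) = √((121569 + 177730) + 4) = √(299299 + 4) = √299303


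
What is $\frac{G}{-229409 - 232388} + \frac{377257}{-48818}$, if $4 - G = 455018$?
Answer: $- \frac{21714753911}{3220572278} \approx -6.7425$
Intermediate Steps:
$G = -455014$ ($G = 4 - 455018 = -455014$)
$\frac{G}{-229409 - 232388} + \frac{377257}{-48818} = - \frac{455014}{-229409 - 232388} + \frac{377257}{-48818} = - \frac{455014}{-461797} + 377257 \left(- \frac{1}{48818}\right) = \left(-455014\right) \left(- \frac{1}{461797}\right) - \frac{377257}{48818} = \frac{65002}{65971} - \frac{377257}{48818} = - \frac{21714753911}{3220572278}$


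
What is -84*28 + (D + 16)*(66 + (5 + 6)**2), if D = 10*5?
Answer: 9990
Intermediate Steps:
D = 50
-84*28 + (D + 16)*(66 + (5 + 6)**2) = -84*28 + (50 + 16)*(66 + (5 + 6)**2) = -2352 + 66*(66 + 11**2) = -2352 + 66*(66 + 121) = -2352 + 66*187 = -2352 + 12342 = 9990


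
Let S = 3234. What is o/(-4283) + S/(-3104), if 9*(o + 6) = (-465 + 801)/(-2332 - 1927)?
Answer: -88369378499/84931478832 ≈ -1.0405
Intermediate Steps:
o = -76774/12777 (o = -6 + ((-465 + 801)/(-2332 - 1927))/9 = -6 + (336/(-4259))/9 = -6 + (336*(-1/4259))/9 = -6 + (1/9)*(-336/4259) = -6 - 112/12777 = -76774/12777 ≈ -6.0088)
o/(-4283) + S/(-3104) = -76774/12777/(-4283) + 3234/(-3104) = -76774/12777*(-1/4283) + 3234*(-1/3104) = 76774/54723891 - 1617/1552 = -88369378499/84931478832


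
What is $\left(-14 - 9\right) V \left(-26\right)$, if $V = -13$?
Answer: $-7774$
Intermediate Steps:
$\left(-14 - 9\right) V \left(-26\right) = \left(-14 - 9\right) \left(-13\right) \left(-26\right) = \left(-23\right) \left(-13\right) \left(-26\right) = 299 \left(-26\right) = -7774$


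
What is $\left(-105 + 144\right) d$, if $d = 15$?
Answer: $585$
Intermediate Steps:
$\left(-105 + 144\right) d = \left(-105 + 144\right) 15 = 39 \cdot 15 = 585$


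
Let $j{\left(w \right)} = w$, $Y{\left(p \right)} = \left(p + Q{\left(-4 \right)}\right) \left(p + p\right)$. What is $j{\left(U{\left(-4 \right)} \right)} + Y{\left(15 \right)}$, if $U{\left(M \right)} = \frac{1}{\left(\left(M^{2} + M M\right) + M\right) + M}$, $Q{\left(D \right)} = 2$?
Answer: $\frac{12241}{24} \approx 510.04$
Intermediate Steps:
$Y{\left(p \right)} = 2 p \left(2 + p\right)$ ($Y{\left(p \right)} = \left(p + 2\right) \left(p + p\right) = \left(2 + p\right) 2 p = 2 p \left(2 + p\right)$)
$U{\left(M \right)} = \frac{1}{2 M + 2 M^{2}}$ ($U{\left(M \right)} = \frac{1}{\left(\left(M^{2} + M^{2}\right) + M\right) + M} = \frac{1}{\left(2 M^{2} + M\right) + M} = \frac{1}{\left(M + 2 M^{2}\right) + M} = \frac{1}{2 M + 2 M^{2}}$)
$j{\left(U{\left(-4 \right)} \right)} + Y{\left(15 \right)} = \frac{1}{2 \left(-4\right) \left(1 - 4\right)} + 2 \cdot 15 \left(2 + 15\right) = \frac{1}{2} \left(- \frac{1}{4}\right) \frac{1}{-3} + 2 \cdot 15 \cdot 17 = \frac{1}{2} \left(- \frac{1}{4}\right) \left(- \frac{1}{3}\right) + 510 = \frac{1}{24} + 510 = \frac{12241}{24}$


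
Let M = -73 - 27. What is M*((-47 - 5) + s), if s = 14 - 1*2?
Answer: 4000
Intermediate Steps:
M = -100
s = 12 (s = 14 - 2 = 12)
M*((-47 - 5) + s) = -100*((-47 - 5) + 12) = -100*(-52 + 12) = -100*(-40) = 4000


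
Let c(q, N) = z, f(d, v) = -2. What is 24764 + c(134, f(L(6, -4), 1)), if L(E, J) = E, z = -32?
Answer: 24732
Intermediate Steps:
c(q, N) = -32
24764 + c(134, f(L(6, -4), 1)) = 24764 - 32 = 24732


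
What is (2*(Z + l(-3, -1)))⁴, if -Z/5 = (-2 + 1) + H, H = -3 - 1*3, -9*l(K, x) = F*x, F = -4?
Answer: 149679229456/6561 ≈ 2.2813e+7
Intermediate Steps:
l(K, x) = 4*x/9 (l(K, x) = -(-4)*x/9 = 4*x/9)
H = -6 (H = -3 - 3 = -6)
Z = 35 (Z = -5*((-2 + 1) - 6) = -5*(-1 - 6) = -5*(-7) = 35)
(2*(Z + l(-3, -1)))⁴ = (2*(35 + (4/9)*(-1)))⁴ = (2*(35 - 4/9))⁴ = (2*(311/9))⁴ = (622/9)⁴ = 149679229456/6561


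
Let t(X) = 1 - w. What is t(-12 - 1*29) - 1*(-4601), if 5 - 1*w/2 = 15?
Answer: 4622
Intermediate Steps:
w = -20 (w = 10 - 2*15 = 10 - 30 = -20)
t(X) = 21 (t(X) = 1 - 1*(-20) = 1 + 20 = 21)
t(-12 - 1*29) - 1*(-4601) = 21 - 1*(-4601) = 21 + 4601 = 4622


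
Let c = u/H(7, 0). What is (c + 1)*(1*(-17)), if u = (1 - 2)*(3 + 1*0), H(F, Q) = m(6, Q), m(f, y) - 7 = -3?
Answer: -17/4 ≈ -4.2500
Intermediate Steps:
m(f, y) = 4 (m(f, y) = 7 - 3 = 4)
H(F, Q) = 4
u = -3 (u = -(3 + 0) = -1*3 = -3)
c = -¾ (c = -3/4 = -3*¼ = -¾ ≈ -0.75000)
(c + 1)*(1*(-17)) = (-¾ + 1)*(1*(-17)) = (¼)*(-17) = -17/4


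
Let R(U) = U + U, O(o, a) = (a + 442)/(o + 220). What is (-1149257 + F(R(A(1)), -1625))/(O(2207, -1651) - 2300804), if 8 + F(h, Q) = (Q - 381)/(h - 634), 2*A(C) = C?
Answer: 588533535851/1178235081087 ≈ 0.49950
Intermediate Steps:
O(o, a) = (442 + a)/(220 + o)
A(C) = C/2
R(U) = 2*U
F(h, Q) = -8 + (-381 + Q)/(-634 + h) (F(h, Q) = -8 + (Q - 381)/(h - 634) = -8 + (-381 + Q)/(-634 + h))
(-1149257 + F(R(A(1)), -1625))/(O(2207, -1651) - 2300804) = (-1149257 + (4691 - 1625 - 16*(1/2)*1)/(-634 + 2*((1/2)*1)))/((442 - 1651)/(220 + 2207) - 2300804) = (-1149257 + (4691 - 1625 - 16/2)/(-634 + 2*(1/2)))/(-1209/2427 - 2300804) = (-1149257 + (4691 - 1625 - 8*1)/(-634 + 1))/((1/2427)*(-1209) - 2300804) = (-1149257 + (4691 - 1625 - 8)/(-633))/(-403/809 - 2300804) = (-1149257 - 1/633*3058)/(-1861350839/809) = (-1149257 - 3058/633)*(-809/1861350839) = -727482739/633*(-809/1861350839) = 588533535851/1178235081087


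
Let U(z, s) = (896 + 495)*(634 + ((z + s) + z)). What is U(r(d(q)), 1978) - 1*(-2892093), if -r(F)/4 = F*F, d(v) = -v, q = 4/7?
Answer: 319565817/49 ≈ 6.5218e+6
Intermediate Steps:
q = 4/7 (q = 4*(1/7) = 4/7 ≈ 0.57143)
r(F) = -4*F**2 (r(F) = -4*F*F = -4*F**2)
U(z, s) = 881894 + 1391*s + 2782*z (U(z, s) = 1391*(634 + ((s + z) + z)) = 1391*(634 + (s + 2*z)) = 1391*(634 + s + 2*z) = 881894 + 1391*s + 2782*z)
U(r(d(q)), 1978) - 1*(-2892093) = (881894 + 1391*1978 + 2782*(-4*(-1*4/7)**2)) - 1*(-2892093) = (881894 + 2751398 + 2782*(-4*(-4/7)**2)) + 2892093 = (881894 + 2751398 + 2782*(-4*16/49)) + 2892093 = (881894 + 2751398 + 2782*(-64/49)) + 2892093 = (881894 + 2751398 - 178048/49) + 2892093 = 177853260/49 + 2892093 = 319565817/49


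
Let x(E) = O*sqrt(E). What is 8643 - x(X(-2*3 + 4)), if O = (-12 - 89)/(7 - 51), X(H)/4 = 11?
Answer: 8643 - 101*sqrt(11)/22 ≈ 8627.8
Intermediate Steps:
X(H) = 44 (X(H) = 4*11 = 44)
O = 101/44 (O = -101/(-44) = -101*(-1/44) = 101/44 ≈ 2.2955)
x(E) = 101*sqrt(E)/44
8643 - x(X(-2*3 + 4)) = 8643 - 101*sqrt(44)/44 = 8643 - 101*2*sqrt(11)/44 = 8643 - 101*sqrt(11)/22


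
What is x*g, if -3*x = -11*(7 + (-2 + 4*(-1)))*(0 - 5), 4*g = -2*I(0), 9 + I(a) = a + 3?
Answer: -55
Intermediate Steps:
I(a) = -6 + a (I(a) = -9 + (a + 3) = -9 + (3 + a) = -6 + a)
g = 3 (g = (-2*(-6 + 0))/4 = (-2*(-6))/4 = (1/4)*12 = 3)
x = -55/3 (x = -(-11)*(7 + (-2 + 4*(-1)))*(0 - 5)/3 = -(-11)*(7 + (-2 - 4))*(-5)/3 = -(-11)*(7 - 6)*(-5)/3 = -(-11)*1*(-5)/3 = -(-11)*(-5)/3 = -1/3*55 = -55/3 ≈ -18.333)
x*g = -55/3*3 = -55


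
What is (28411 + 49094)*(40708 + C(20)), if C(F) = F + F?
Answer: 3158173740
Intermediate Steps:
C(F) = 2*F
(28411 + 49094)*(40708 + C(20)) = (28411 + 49094)*(40708 + 2*20) = 77505*(40708 + 40) = 77505*40748 = 3158173740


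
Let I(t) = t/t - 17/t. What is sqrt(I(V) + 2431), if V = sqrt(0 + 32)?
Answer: sqrt(38912 - 34*sqrt(2))/4 ≈ 49.285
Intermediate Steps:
V = 4*sqrt(2) (V = sqrt(32) = 4*sqrt(2) ≈ 5.6569)
I(t) = 1 - 17/t
sqrt(I(V) + 2431) = sqrt((-17 + 4*sqrt(2))/((4*sqrt(2))) + 2431) = sqrt((sqrt(2)/8)*(-17 + 4*sqrt(2)) + 2431) = sqrt(sqrt(2)*(-17 + 4*sqrt(2))/8 + 2431) = sqrt(2431 + sqrt(2)*(-17 + 4*sqrt(2))/8)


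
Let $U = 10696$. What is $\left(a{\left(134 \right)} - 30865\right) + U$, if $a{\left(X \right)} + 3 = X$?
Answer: $-20038$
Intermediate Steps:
$a{\left(X \right)} = -3 + X$
$\left(a{\left(134 \right)} - 30865\right) + U = \left(\left(-3 + 134\right) - 30865\right) + 10696 = \left(131 - 30865\right) + 10696 = -30734 + 10696 = -20038$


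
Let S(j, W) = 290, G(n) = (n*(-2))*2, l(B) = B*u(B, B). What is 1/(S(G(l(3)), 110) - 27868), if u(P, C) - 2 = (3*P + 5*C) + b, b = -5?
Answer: -1/27578 ≈ -3.6261e-5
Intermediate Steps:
u(P, C) = -3 + 3*P + 5*C (u(P, C) = 2 + ((3*P + 5*C) - 5) = 2 + (-5 + 3*P + 5*C) = -3 + 3*P + 5*C)
l(B) = B*(-3 + 8*B) (l(B) = B*(-3 + 3*B + 5*B) = B*(-3 + 8*B))
G(n) = -4*n (G(n) = -2*n*2 = -4*n)
1/(S(G(l(3)), 110) - 27868) = 1/(290 - 27868) = 1/(-27578) = -1/27578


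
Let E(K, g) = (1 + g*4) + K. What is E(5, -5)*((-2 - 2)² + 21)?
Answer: -518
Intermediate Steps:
E(K, g) = 1 + K + 4*g (E(K, g) = (1 + 4*g) + K = 1 + K + 4*g)
E(5, -5)*((-2 - 2)² + 21) = (1 + 5 + 4*(-5))*((-2 - 2)² + 21) = (1 + 5 - 20)*((-4)² + 21) = -14*(16 + 21) = -14*37 = -518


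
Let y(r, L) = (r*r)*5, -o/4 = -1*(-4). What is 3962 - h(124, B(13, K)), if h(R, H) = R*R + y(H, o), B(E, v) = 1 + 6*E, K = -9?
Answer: -42619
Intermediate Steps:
o = -16 (o = -(-4)*(-4) = -4*4 = -16)
y(r, L) = 5*r**2 (y(r, L) = r**2*5 = 5*r**2)
h(R, H) = R**2 + 5*H**2 (h(R, H) = R*R + 5*H**2 = R**2 + 5*H**2)
3962 - h(124, B(13, K)) = 3962 - (124**2 + 5*(1 + 6*13)**2) = 3962 - (15376 + 5*(1 + 78)**2) = 3962 - (15376 + 5*79**2) = 3962 - (15376 + 5*6241) = 3962 - (15376 + 31205) = 3962 - 1*46581 = 3962 - 46581 = -42619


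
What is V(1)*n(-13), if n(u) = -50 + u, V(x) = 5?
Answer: -315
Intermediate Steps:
V(1)*n(-13) = 5*(-50 - 13) = 5*(-63) = -315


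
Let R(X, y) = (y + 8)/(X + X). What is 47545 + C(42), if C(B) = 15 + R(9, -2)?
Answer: 142681/3 ≈ 47560.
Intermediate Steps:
R(X, y) = (8 + y)/(2*X) (R(X, y) = (8 + y)/((2*X)) = (8 + y)*(1/(2*X)) = (8 + y)/(2*X))
C(B) = 46/3 (C(B) = 15 + (1/2)*(8 - 2)/9 = 15 + (1/2)*(1/9)*6 = 15 + 1/3 = 46/3)
47545 + C(42) = 47545 + 46/3 = 142681/3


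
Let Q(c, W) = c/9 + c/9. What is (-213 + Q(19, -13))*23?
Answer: -43217/9 ≈ -4801.9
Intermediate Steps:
Q(c, W) = 2*c/9 (Q(c, W) = c*(⅑) + c*(⅑) = c/9 + c/9 = 2*c/9)
(-213 + Q(19, -13))*23 = (-213 + (2/9)*19)*23 = (-213 + 38/9)*23 = -1879/9*23 = -43217/9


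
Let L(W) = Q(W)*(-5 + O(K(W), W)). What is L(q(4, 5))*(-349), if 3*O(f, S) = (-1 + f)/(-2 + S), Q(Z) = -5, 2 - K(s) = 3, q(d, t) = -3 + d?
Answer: -22685/3 ≈ -7561.7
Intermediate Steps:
K(s) = -1 (K(s) = 2 - 1*3 = 2 - 3 = -1)
O(f, S) = (-1 + f)/(3*(-2 + S)) (O(f, S) = ((-1 + f)/(-2 + S))/3 = (-1 + f)/(3*(-2 + S)))
L(W) = 25 + 10/(3*(-2 + W)) (L(W) = -5*(-5 + (-1 - 1)/(3*(-2 + W))) = -5*(-5 + (1/3)*(-2)/(-2 + W)) = -5*(-5 - 2/(3*(-2 + W))) = 25 + 10/(3*(-2 + W)))
L(q(4, 5))*(-349) = (5*(-28 + 15*(-3 + 4))/(3*(-2 + (-3 + 4))))*(-349) = (5*(-28 + 15*1)/(3*(-2 + 1)))*(-349) = ((5/3)*(-28 + 15)/(-1))*(-349) = ((5/3)*(-1)*(-13))*(-349) = (65/3)*(-349) = -22685/3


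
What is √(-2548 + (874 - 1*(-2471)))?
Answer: √797 ≈ 28.231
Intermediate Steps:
√(-2548 + (874 - 1*(-2471))) = √(-2548 + (874 + 2471)) = √(-2548 + 3345) = √797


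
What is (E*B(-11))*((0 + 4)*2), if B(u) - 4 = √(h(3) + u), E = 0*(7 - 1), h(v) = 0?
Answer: 0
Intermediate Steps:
E = 0 (E = 0*6 = 0)
B(u) = 4 + √u (B(u) = 4 + √(0 + u) = 4 + √u)
(E*B(-11))*((0 + 4)*2) = (0*(4 + √(-11)))*((0 + 4)*2) = (0*(4 + I*√11))*(4*2) = 0*8 = 0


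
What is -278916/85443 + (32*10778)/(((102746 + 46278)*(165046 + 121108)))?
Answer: -61947981624399/18977163404309 ≈ -3.2643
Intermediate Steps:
-278916/85443 + (32*10778)/(((102746 + 46278)*(165046 + 121108))) = -278916*1/85443 + 344896/((149024*286154)) = -92972/28481 + 344896/42643813696 = -92972/28481 + 344896*(1/42643813696) = -92972/28481 + 5389/666309589 = -61947981624399/18977163404309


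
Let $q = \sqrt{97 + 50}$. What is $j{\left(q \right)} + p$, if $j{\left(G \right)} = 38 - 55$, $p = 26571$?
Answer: $26554$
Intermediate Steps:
$q = 7 \sqrt{3}$ ($q = \sqrt{147} = 7 \sqrt{3} \approx 12.124$)
$j{\left(G \right)} = -17$
$j{\left(q \right)} + p = -17 + 26571 = 26554$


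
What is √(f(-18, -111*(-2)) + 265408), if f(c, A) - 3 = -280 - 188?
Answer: 7*√5407 ≈ 514.73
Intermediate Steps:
f(c, A) = -465 (f(c, A) = 3 + (-280 - 188) = 3 - 468 = -465)
√(f(-18, -111*(-2)) + 265408) = √(-465 + 265408) = √264943 = 7*√5407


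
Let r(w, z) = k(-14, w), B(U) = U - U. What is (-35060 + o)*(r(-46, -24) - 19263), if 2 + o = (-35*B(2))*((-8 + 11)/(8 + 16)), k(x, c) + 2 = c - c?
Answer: 675469430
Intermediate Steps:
k(x, c) = -2 (k(x, c) = -2 + (c - c) = -2 + 0 = -2)
B(U) = 0
r(w, z) = -2
o = -2 (o = -2 + (-35*0)*((-8 + 11)/(8 + 16)) = -2 + 0*(3/24) = -2 + 0*(3*(1/24)) = -2 + 0*(⅛) = -2 + 0 = -2)
(-35060 + o)*(r(-46, -24) - 19263) = (-35060 - 2)*(-2 - 19263) = -35062*(-19265) = 675469430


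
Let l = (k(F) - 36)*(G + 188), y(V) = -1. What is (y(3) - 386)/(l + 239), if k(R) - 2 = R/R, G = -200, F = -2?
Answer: -387/635 ≈ -0.60945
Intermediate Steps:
k(R) = 3 (k(R) = 2 + R/R = 2 + 1 = 3)
l = 396 (l = (3 - 36)*(-200 + 188) = -33*(-12) = 396)
(y(3) - 386)/(l + 239) = (-1 - 386)/(396 + 239) = -387/635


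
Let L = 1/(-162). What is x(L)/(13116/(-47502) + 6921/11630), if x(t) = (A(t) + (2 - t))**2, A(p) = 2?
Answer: 109553559115/2177390322 ≈ 50.314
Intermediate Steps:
L = -1/162 ≈ -0.0061728
x(t) = (4 - t)**2 (x(t) = (2 + (2 - t))**2 = (4 - t)**2)
x(L)/(13116/(-47502) + 6921/11630) = (4 - 1*(-1/162))**2/(13116/(-47502) + 6921/11630) = (4 + 1/162)**2/(13116*(-1/47502) + 6921*(1/11630)) = (649/162)**2/(-2186/7917 + 6921/11630) = 421201/(26244*(29370377/92074710)) = (421201/26244)*(92074710/29370377) = 109553559115/2177390322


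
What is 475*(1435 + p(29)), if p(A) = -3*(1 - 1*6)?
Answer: 688750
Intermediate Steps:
p(A) = 15 (p(A) = -3*(1 - 6) = -3*(-5) = 15)
475*(1435 + p(29)) = 475*(1435 + 15) = 475*1450 = 688750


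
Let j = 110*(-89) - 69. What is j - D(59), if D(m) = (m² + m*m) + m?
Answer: -16880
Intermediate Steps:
D(m) = m + 2*m² (D(m) = (m² + m²) + m = 2*m² + m = m + 2*m²)
j = -9859 (j = -9790 - 69 = -9859)
j - D(59) = -9859 - 59*(1 + 2*59) = -9859 - 59*(1 + 118) = -9859 - 59*119 = -9859 - 1*7021 = -9859 - 7021 = -16880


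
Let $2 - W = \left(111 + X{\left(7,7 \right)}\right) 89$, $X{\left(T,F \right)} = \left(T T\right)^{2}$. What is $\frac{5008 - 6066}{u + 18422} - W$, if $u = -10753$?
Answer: $\frac{1714526596}{7669} \approx 2.2357 \cdot 10^{5}$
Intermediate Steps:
$X{\left(T,F \right)} = T^{4}$ ($X{\left(T,F \right)} = \left(T^{2}\right)^{2} = T^{4}$)
$W = -223566$ ($W = 2 - \left(111 + 7^{4}\right) 89 = 2 - \left(111 + 2401\right) 89 = 2 - 2512 \cdot 89 = 2 - 223568 = -223566$)
$\frac{5008 - 6066}{u + 18422} - W = \frac{5008 - 6066}{-10753 + 18422} - -223566 = - \frac{1058}{7669} + 223566 = \frac{1714526596}{7669}$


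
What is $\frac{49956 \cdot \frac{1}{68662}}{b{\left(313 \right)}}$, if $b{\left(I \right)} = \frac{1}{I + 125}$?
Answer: $\frac{10940364}{34331} \approx 318.67$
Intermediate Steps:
$b{\left(I \right)} = \frac{1}{125 + I}$
$\frac{49956 \cdot \frac{1}{68662}}{b{\left(313 \right)}} = \frac{49956 \cdot \frac{1}{68662}}{\frac{1}{125 + 313}} = \frac{49956 \cdot \frac{1}{68662}}{\frac{1}{438}} = \frac{24978 \frac{1}{\frac{1}{438}}}{34331} = \frac{24978}{34331} \cdot 438 = \frac{10940364}{34331}$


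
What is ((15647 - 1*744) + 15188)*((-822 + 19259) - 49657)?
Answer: -939441020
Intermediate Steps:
((15647 - 1*744) + 15188)*((-822 + 19259) - 49657) = ((15647 - 744) + 15188)*(18437 - 49657) = (14903 + 15188)*(-31220) = 30091*(-31220) = -939441020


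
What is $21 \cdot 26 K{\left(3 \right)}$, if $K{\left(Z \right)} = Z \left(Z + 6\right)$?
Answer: $14742$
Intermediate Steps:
$K{\left(Z \right)} = Z \left(6 + Z\right)$
$21 \cdot 26 K{\left(3 \right)} = 21 \cdot 26 \cdot 3 \left(6 + 3\right) = 546 \cdot 3 \cdot 9 = 546 \cdot 27 = 14742$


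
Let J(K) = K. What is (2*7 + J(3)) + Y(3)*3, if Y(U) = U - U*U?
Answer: -1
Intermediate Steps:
Y(U) = U - U²
(2*7 + J(3)) + Y(3)*3 = (2*7 + 3) + (3*(1 - 1*3))*3 = (14 + 3) + (3*(1 - 3))*3 = 17 + (3*(-2))*3 = 17 - 6*3 = 17 - 18 = -1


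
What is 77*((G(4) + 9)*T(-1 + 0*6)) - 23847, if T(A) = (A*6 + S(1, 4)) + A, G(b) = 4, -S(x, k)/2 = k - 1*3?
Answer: -32856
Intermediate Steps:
S(x, k) = 6 - 2*k (S(x, k) = -2*(k - 1*3) = -2*(k - 3) = -2*(-3 + k) = 6 - 2*k)
T(A) = -2 + 7*A (T(A) = (A*6 + (6 - 2*4)) + A = (6*A + (6 - 8)) + A = (6*A - 2) + A = (-2 + 6*A) + A = -2 + 7*A)
77*((G(4) + 9)*T(-1 + 0*6)) - 23847 = 77*((4 + 9)*(-2 + 7*(-1 + 0*6))) - 23847 = 77*(13*(-2 + 7*(-1 + 0))) - 23847 = 77*(13*(-2 + 7*(-1))) - 23847 = 77*(13*(-2 - 7)) - 23847 = 77*(13*(-9)) - 23847 = 77*(-117) - 23847 = -9009 - 23847 = -32856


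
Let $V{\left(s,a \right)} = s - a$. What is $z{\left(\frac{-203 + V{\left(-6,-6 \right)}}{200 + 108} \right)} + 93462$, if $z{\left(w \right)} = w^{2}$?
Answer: $\frac{180943273}{1936} \approx 93462.0$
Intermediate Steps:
$z{\left(\frac{-203 + V{\left(-6,-6 \right)}}{200 + 108} \right)} + 93462 = \left(\frac{-203 - 0}{200 + 108}\right)^{2} + 93462 = \left(\frac{-203 + \left(-6 + 6\right)}{308}\right)^{2} + 93462 = \left(\left(-203 + 0\right) \frac{1}{308}\right)^{2} + 93462 = \left(\left(-203\right) \frac{1}{308}\right)^{2} + 93462 = \left(- \frac{29}{44}\right)^{2} + 93462 = \frac{841}{1936} + 93462 = \frac{180943273}{1936}$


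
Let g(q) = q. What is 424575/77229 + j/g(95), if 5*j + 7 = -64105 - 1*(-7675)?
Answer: -461877772/4075975 ≈ -113.32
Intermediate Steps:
j = -56437/5 (j = -7/5 + (-64105 - 1*(-7675))/5 = -7/5 + (-64105 + 7675)/5 = -7/5 + (⅕)*(-56430) = -7/5 - 11286 = -56437/5 ≈ -11287.)
424575/77229 + j/g(95) = 424575/77229 - 56437/5/95 = 424575*(1/77229) - 56437/5*1/95 = 47175/8581 - 56437/475 = -461877772/4075975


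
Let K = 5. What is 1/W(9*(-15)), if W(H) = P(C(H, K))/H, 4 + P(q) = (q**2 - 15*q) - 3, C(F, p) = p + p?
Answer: 45/19 ≈ 2.3684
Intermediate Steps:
C(F, p) = 2*p
P(q) = -7 + q**2 - 15*q (P(q) = -4 + ((q**2 - 15*q) - 3) = -4 + (-3 + q**2 - 15*q) = -7 + q**2 - 15*q)
W(H) = -57/H (W(H) = (-7 + (2*5)**2 - 30*5)/H = (-7 + 10**2 - 15*10)/H = (-7 + 100 - 150)/H = -57/H)
1/W(9*(-15)) = 1/(-57/(9*(-15))) = 1/(-57/(-135)) = 1/(-57*(-1/135)) = 1/(19/45) = 45/19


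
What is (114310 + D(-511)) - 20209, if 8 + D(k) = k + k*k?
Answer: 354703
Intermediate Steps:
D(k) = -8 + k + k² (D(k) = -8 + (k + k*k) = -8 + (k + k²) = -8 + k + k²)
(114310 + D(-511)) - 20209 = (114310 + (-8 - 511 + (-511)²)) - 20209 = (114310 + (-8 - 511 + 261121)) - 20209 = (114310 + 260602) - 20209 = 374912 - 20209 = 354703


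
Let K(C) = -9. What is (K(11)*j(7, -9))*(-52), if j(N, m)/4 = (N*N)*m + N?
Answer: -812448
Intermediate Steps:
j(N, m) = 4*N + 4*m*N² (j(N, m) = 4*((N*N)*m + N) = 4*(N²*m + N) = 4*(m*N² + N) = 4*(N + m*N²) = 4*N + 4*m*N²)
(K(11)*j(7, -9))*(-52) = -36*7*(1 + 7*(-9))*(-52) = -36*7*(1 - 63)*(-52) = -36*7*(-62)*(-52) = -9*(-1736)*(-52) = 15624*(-52) = -812448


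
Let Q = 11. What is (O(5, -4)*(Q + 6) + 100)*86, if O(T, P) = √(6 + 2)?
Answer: 8600 + 2924*√2 ≈ 12735.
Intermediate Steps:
O(T, P) = 2*√2 (O(T, P) = √8 = 2*√2)
(O(5, -4)*(Q + 6) + 100)*86 = ((2*√2)*(11 + 6) + 100)*86 = ((2*√2)*17 + 100)*86 = (34*√2 + 100)*86 = (100 + 34*√2)*86 = 8600 + 2924*√2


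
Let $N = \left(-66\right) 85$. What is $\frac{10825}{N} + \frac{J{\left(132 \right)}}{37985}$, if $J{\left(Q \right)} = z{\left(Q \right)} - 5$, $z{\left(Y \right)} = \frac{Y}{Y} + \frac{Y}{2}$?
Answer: $- \frac{82167961}{42619170} \approx -1.928$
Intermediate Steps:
$z{\left(Y \right)} = 1 + \frac{Y}{2}$ ($z{\left(Y \right)} = 1 + Y \frac{1}{2} = 1 + \frac{Y}{2}$)
$J{\left(Q \right)} = -4 + \frac{Q}{2}$ ($J{\left(Q \right)} = \left(1 + \frac{Q}{2}\right) - 5 = -4 + \frac{Q}{2}$)
$N = -5610$
$\frac{10825}{N} + \frac{J{\left(132 \right)}}{37985} = \frac{10825}{-5610} + \frac{-4 + \frac{1}{2} \cdot 132}{37985} = 10825 \left(- \frac{1}{5610}\right) + \left(-4 + 66\right) \frac{1}{37985} = - \frac{2165}{1122} + 62 \cdot \frac{1}{37985} = - \frac{2165}{1122} + \frac{62}{37985} = - \frac{82167961}{42619170}$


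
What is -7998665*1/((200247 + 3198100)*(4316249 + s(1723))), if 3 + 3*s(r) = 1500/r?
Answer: -13781699795/25273152544835988 ≈ -5.4531e-7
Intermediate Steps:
s(r) = -1 + 500/r (s(r) = -1 + (1500/r)/3 = -1 + 500/r)
-7998665*1/((200247 + 3198100)*(4316249 + s(1723))) = -7998665*1/((200247 + 3198100)*(4316249 + (500 - 1*1723)/1723)) = -7998665*1/(3398347*(4316249 + (500 - 1723)/1723)) = -7998665*1/(3398347*(4316249 + (1/1723)*(-1223))) = -7998665*1/(3398347*(4316249 - 1223/1723)) = -7998665/(3398347*(7436895804/1723)) = -7998665/25273152544835988/1723 = -7998665*1723/25273152544835988 = -13781699795/25273152544835988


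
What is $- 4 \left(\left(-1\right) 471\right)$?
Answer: $1884$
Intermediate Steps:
$- 4 \left(\left(-1\right) 471\right) = \left(-4\right) \left(-471\right) = 1884$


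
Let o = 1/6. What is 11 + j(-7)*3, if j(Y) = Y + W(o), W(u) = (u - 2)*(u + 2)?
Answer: -263/12 ≈ -21.917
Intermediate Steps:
o = ⅙ (o = 1*(⅙) = ⅙ ≈ 0.16667)
W(u) = (-2 + u)*(2 + u)
j(Y) = -143/36 + Y (j(Y) = Y + (-4 + (⅙)²) = Y + (-4 + 1/36) = Y - 143/36 = -143/36 + Y)
11 + j(-7)*3 = 11 + (-143/36 - 7)*3 = 11 - 395/36*3 = 11 - 395/12 = -263/12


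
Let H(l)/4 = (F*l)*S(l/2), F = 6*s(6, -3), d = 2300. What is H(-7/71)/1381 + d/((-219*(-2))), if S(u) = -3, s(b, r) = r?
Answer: 112427522/21473169 ≈ 5.2357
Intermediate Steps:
F = -18 (F = 6*(-3) = -18)
H(l) = 216*l (H(l) = 4*(-18*l*(-3)) = 4*(54*l) = 216*l)
H(-7/71)/1381 + d/((-219*(-2))) = (216*(-7/71))/1381 + 2300/((-219*(-2))) = (216*(-7*1/71))*(1/1381) + 2300/438 = (216*(-7/71))*(1/1381) + 2300*(1/438) = -1512/71*1/1381 + 1150/219 = -1512/98051 + 1150/219 = 112427522/21473169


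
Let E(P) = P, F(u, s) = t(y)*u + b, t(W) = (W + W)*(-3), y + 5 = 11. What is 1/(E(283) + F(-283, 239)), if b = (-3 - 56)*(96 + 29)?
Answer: 1/3096 ≈ 0.00032300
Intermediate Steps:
y = 6 (y = -5 + 11 = 6)
t(W) = -6*W (t(W) = (2*W)*(-3) = -6*W)
b = -7375 (b = -59*125 = -7375)
F(u, s) = -7375 - 36*u (F(u, s) = (-6*6)*u - 7375 = -36*u - 7375 = -7375 - 36*u)
1/(E(283) + F(-283, 239)) = 1/(283 + (-7375 - 36*(-283))) = 1/(283 + (-7375 + 10188)) = 1/(283 + 2813) = 1/3096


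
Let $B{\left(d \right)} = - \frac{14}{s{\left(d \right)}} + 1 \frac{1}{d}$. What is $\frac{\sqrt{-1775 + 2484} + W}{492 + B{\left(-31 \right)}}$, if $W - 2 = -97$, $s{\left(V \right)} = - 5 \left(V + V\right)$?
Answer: $- \frac{14725}{76248} + \frac{155 \sqrt{709}}{76248} \approx -0.13899$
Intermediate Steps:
$s{\left(V \right)} = - 10 V$ ($s{\left(V \right)} = - 5 \cdot 2 V = - 10 V$)
$W = -95$ ($W = 2 - 97 = -95$)
$B{\left(d \right)} = \frac{12}{5 d}$ ($B{\left(d \right)} = - \frac{14}{\left(-10\right) d} + 1 \frac{1}{d} = - 14 \left(- \frac{1}{10 d}\right) + \frac{1}{d} = \frac{7}{5 d} + \frac{1}{d} = \frac{12}{5 d}$)
$\frac{\sqrt{-1775 + 2484} + W}{492 + B{\left(-31 \right)}} = \frac{\sqrt{-1775 + 2484} - 95}{492 + \frac{12}{5 \left(-31\right)}} = \frac{\sqrt{709} - 95}{492 + \frac{12}{5} \left(- \frac{1}{31}\right)} = \frac{-95 + \sqrt{709}}{492 - \frac{12}{155}} = \frac{-95 + \sqrt{709}}{\frac{76248}{155}} = \left(-95 + \sqrt{709}\right) \frac{155}{76248} = - \frac{14725}{76248} + \frac{155 \sqrt{709}}{76248}$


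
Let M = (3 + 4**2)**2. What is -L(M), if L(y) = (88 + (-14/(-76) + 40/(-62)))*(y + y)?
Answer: -1959299/31 ≈ -63203.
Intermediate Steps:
M = 361 (M = (3 + 16)**2 = 19**2 = 361)
L(y) = 103121*y/589 (L(y) = (88 + (-14*(-1/76) + 40*(-1/62)))*(2*y) = (88 + (7/38 - 20/31))*(2*y) = (88 - 543/1178)*(2*y) = 103121*(2*y)/1178 = 103121*y/589)
-L(M) = -103121*361/589 = -1*1959299/31 = -1959299/31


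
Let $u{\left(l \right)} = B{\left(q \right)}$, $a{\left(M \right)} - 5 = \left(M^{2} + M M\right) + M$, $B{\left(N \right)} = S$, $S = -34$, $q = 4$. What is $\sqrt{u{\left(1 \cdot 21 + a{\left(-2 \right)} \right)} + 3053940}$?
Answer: $\sqrt{3053906} \approx 1747.5$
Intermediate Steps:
$B{\left(N \right)} = -34$
$a{\left(M \right)} = 5 + M + 2 M^{2}$ ($a{\left(M \right)} = 5 + \left(\left(M^{2} + M M\right) + M\right) = 5 + \left(\left(M^{2} + M^{2}\right) + M\right) = 5 + \left(2 M^{2} + M\right) = 5 + \left(M + 2 M^{2}\right) = 5 + M + 2 M^{2}$)
$u{\left(l \right)} = -34$
$\sqrt{u{\left(1 \cdot 21 + a{\left(-2 \right)} \right)} + 3053940} = \sqrt{-34 + 3053940} = \sqrt{3053906}$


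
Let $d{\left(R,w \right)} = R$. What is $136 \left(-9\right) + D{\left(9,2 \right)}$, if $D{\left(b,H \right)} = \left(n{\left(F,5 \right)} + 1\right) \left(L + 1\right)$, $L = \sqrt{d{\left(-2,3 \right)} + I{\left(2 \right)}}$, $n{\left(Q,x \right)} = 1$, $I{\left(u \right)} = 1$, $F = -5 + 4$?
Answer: $-1222 + 2 i \approx -1222.0 + 2.0 i$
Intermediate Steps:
$F = -1$
$L = i$ ($L = \sqrt{-2 + 1} = \sqrt{-1} = i \approx 1.0 i$)
$D{\left(b,H \right)} = 2 + 2 i$ ($D{\left(b,H \right)} = \left(1 + 1\right) \left(i + 1\right) = 2 \left(1 + i\right) = 2 + 2 i$)
$136 \left(-9\right) + D{\left(9,2 \right)} = 136 \left(-9\right) + \left(2 + 2 i\right) = -1224 + \left(2 + 2 i\right) = -1222 + 2 i$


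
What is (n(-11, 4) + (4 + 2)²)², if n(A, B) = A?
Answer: 625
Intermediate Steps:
(n(-11, 4) + (4 + 2)²)² = (-11 + (4 + 2)²)² = (-11 + 6²)² = (-11 + 36)² = 25² = 625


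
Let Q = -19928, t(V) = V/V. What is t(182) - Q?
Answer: 19929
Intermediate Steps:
t(V) = 1
t(182) - Q = 1 - 1*(-19928) = 1 + 19928 = 19929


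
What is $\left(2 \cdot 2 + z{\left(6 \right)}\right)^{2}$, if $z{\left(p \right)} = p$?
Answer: $100$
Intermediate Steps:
$\left(2 \cdot 2 + z{\left(6 \right)}\right)^{2} = \left(2 \cdot 2 + 6\right)^{2} = \left(4 + 6\right)^{2} = 10^{2} = 100$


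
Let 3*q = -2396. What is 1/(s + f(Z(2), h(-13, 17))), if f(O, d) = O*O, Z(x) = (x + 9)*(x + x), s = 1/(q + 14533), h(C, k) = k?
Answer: 41203/79769011 ≈ 0.00051653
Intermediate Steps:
q = -2396/3 (q = (⅓)*(-2396) = -2396/3 ≈ -798.67)
s = 3/41203 (s = 1/(-2396/3 + 14533) = 1/(41203/3) = 3/41203 ≈ 7.2810e-5)
Z(x) = 2*x*(9 + x) (Z(x) = (9 + x)*(2*x) = 2*x*(9 + x))
f(O, d) = O²
1/(s + f(Z(2), h(-13, 17))) = 1/(3/41203 + (2*2*(9 + 2))²) = 1/(3/41203 + (2*2*11)²) = 1/(3/41203 + 44²) = 1/(3/41203 + 1936) = 1/(79769011/41203) = 41203/79769011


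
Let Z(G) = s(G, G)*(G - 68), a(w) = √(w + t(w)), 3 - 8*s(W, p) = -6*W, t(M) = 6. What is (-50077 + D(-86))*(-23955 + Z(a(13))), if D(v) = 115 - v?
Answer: 1195340685 + 5049945*√19/2 ≈ 1.2063e+9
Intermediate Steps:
s(W, p) = 3/8 + 3*W/4 (s(W, p) = 3/8 - (-3)*W/4 = 3/8 + 3*W/4)
a(w) = √(6 + w) (a(w) = √(w + 6) = √(6 + w))
Z(G) = (-68 + G)*(3/8 + 3*G/4) (Z(G) = (3/8 + 3*G/4)*(G - 68) = (3/8 + 3*G/4)*(-68 + G) = (-68 + G)*(3/8 + 3*G/4))
(-50077 + D(-86))*(-23955 + Z(a(13))) = (-50077 + (115 - 1*(-86)))*(-23955 + 3*(1 + 2*√(6 + 13))*(-68 + √(6 + 13))/8) = (-50077 + (115 + 86))*(-23955 + 3*(1 + 2*√19)*(-68 + √19)/8) = (-50077 + 201)*(-23955 + 3*(1 + 2*√19)*(-68 + √19)/8) = -49876*(-23955 + 3*(1 + 2*√19)*(-68 + √19)/8) = 1194779580 - 37407*(1 + 2*√19)*(-68 + √19)/2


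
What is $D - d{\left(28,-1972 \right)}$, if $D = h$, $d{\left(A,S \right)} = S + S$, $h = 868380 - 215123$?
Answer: $657201$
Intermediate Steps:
$h = 653257$ ($h = 868380 - 215123 = 653257$)
$d{\left(A,S \right)} = 2 S$
$D = 653257$
$D - d{\left(28,-1972 \right)} = 653257 - 2 \left(-1972\right) = 653257 - -3944 = 653257 + 3944 = 657201$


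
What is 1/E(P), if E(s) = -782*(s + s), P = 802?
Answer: -1/1254328 ≈ -7.9724e-7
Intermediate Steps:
E(s) = -1564*s
1/E(P) = 1/(-1564*802) = 1/(-1254328) = -1/1254328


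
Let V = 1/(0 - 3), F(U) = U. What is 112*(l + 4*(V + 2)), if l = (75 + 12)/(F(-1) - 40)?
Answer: 62608/123 ≈ 509.01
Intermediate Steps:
l = -87/41 (l = (75 + 12)/(-1 - 40) = 87/(-41) = 87*(-1/41) = -87/41 ≈ -2.1220)
V = -⅓ (V = 1/(-3) = -⅓ ≈ -0.33333)
112*(l + 4*(V + 2)) = 112*(-87/41 + 4*(-⅓ + 2)) = 112*(-87/41 + 4*(5/3)) = 112*(-87/41 + 20/3) = 112*(559/123) = 62608/123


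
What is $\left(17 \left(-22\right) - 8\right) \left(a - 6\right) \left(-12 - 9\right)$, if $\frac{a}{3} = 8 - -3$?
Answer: $216594$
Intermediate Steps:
$a = 33$ ($a = 3 \left(8 - -3\right) = 3 \left(8 + 3\right) = 3 \cdot 11 = 33$)
$\left(17 \left(-22\right) - 8\right) \left(a - 6\right) \left(-12 - 9\right) = \left(17 \left(-22\right) - 8\right) \left(33 - 6\right) \left(-12 - 9\right) = \left(-374 - 8\right) 27 \left(-21\right) = \left(-382\right) \left(-567\right) = 216594$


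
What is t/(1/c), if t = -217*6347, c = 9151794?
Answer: -12604756724406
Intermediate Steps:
t = -1377299
t/(1/c) = -1377299/(1/9151794) = -1377299/1/9151794 = -1377299*9151794 = -12604756724406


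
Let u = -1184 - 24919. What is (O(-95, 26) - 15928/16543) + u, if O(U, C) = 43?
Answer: -431126508/16543 ≈ -26061.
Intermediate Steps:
u = -26103
(O(-95, 26) - 15928/16543) + u = (43 - 15928/16543) - 26103 = 695421/16543 - 26103 = -431126508/16543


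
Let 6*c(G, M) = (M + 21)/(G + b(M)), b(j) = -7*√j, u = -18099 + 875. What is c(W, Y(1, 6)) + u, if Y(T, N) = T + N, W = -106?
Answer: -562864580/32679 + 98*√7/32679 ≈ -17224.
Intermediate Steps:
u = -17224
Y(T, N) = N + T
c(G, M) = (21 + M)/(6*(G - 7*√M)) (c(G, M) = ((M + 21)/(G - 7*√M))/6 = ((21 + M)/(G - 7*√M))/6 = (21 + M)/(6*(G - 7*√M)))
c(W, Y(1, 6)) + u = (21 + (6 + 1))/(6*(-106 - 7*√(6 + 1))) - 17224 = (21 + 7)/(6*(-106 - 7*√7)) - 17224 = (⅙)*28/(-106 - 7*√7) - 17224 = 14/(3*(-106 - 7*√7)) - 17224 = -17224 + 14/(3*(-106 - 7*√7))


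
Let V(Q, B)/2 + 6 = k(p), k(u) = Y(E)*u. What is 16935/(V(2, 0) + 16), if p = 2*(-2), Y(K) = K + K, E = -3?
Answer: 16935/52 ≈ 325.67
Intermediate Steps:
Y(K) = 2*K
p = -4
k(u) = -6*u (k(u) = (2*(-3))*u = -6*u)
V(Q, B) = 36 (V(Q, B) = -12 + 2*(-6*(-4)) = -12 + 2*24 = -12 + 48 = 36)
16935/(V(2, 0) + 16) = 16935/(36 + 16) = 16935/52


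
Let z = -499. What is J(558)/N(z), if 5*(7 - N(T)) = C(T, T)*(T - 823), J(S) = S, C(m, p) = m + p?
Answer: -2790/1319321 ≈ -0.0021147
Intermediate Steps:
N(T) = 7 - 2*T*(-823 + T)/5 (N(T) = 7 - (T + T)*(T - 823)/5 = 7 - 2*T*(-823 + T)/5)
J(558)/N(z) = 558/(7 - 2/5*(-499)**2 + (1646/5)*(-499)) = 558/(7 - 2/5*249001 - 821354/5) = 558/(7 - 498002/5 - 821354/5) = 558/(-1319321/5) = 558*(-5/1319321) = -2790/1319321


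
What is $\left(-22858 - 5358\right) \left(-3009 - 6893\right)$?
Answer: $279394832$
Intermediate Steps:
$\left(-22858 - 5358\right) \left(-3009 - 6893\right) = \left(-28216\right) \left(-9902\right) = 279394832$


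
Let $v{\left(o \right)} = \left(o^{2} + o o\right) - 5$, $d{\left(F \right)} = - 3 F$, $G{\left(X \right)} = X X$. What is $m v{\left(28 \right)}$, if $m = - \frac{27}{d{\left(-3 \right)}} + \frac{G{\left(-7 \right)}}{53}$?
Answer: $- \frac{171930}{53} \approx -3244.0$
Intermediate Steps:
$G{\left(X \right)} = X^{2}$
$v{\left(o \right)} = -5 + 2 o^{2}$ ($v{\left(o \right)} = \left(o^{2} + o^{2}\right) - 5 = 2 o^{2} - 5 = -5 + 2 o^{2}$)
$m = - \frac{110}{53}$ ($m = - \frac{27}{\left(-3\right) \left(-3\right)} + \frac{\left(-7\right)^{2}}{53} = - \frac{27}{9} + 49 \cdot \frac{1}{53} = \left(-27\right) \frac{1}{9} + \frac{49}{53} = -3 + \frac{49}{53} = - \frac{110}{53} \approx -2.0755$)
$m v{\left(28 \right)} = - \frac{110 \left(-5 + 2 \cdot 28^{2}\right)}{53} = - \frac{110 \left(-5 + 2 \cdot 784\right)}{53} = - \frac{110 \left(-5 + 1568\right)}{53} = \left(- \frac{110}{53}\right) 1563 = - \frac{171930}{53}$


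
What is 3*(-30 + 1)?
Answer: -87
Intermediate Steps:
3*(-30 + 1) = 3*(-29) = -87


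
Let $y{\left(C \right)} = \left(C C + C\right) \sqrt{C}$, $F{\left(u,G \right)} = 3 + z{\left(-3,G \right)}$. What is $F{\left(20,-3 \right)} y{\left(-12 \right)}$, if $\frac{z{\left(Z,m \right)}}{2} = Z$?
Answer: $- 792 i \sqrt{3} \approx - 1371.8 i$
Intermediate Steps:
$z{\left(Z,m \right)} = 2 Z$
$F{\left(u,G \right)} = -3$ ($F{\left(u,G \right)} = 3 + 2 \left(-3\right) = 3 - 6 = -3$)
$y{\left(C \right)} = \sqrt{C} \left(C + C^{2}\right)$ ($y{\left(C \right)} = \left(C^{2} + C\right) \sqrt{C} = \left(C + C^{2}\right) \sqrt{C} = \sqrt{C} \left(C + C^{2}\right)$)
$F{\left(20,-3 \right)} y{\left(-12 \right)} = - 3 \left(-12\right)^{\frac{3}{2}} \left(1 - 12\right) = - 3 - 24 i \sqrt{3} \left(-11\right) = - 3 \cdot 264 i \sqrt{3} = - 792 i \sqrt{3}$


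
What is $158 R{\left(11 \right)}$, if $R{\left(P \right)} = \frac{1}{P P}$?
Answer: $\frac{158}{121} \approx 1.3058$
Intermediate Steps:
$R{\left(P \right)} = \frac{1}{P^{2}}$
$158 R{\left(11 \right)} = \frac{158}{121}$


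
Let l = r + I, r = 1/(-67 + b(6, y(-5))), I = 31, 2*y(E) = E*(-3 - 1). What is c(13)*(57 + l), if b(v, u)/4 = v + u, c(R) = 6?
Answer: 526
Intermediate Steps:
y(E) = -2*E (y(E) = (E*(-3 - 1))/2 = (E*(-4))/2 = (-4*E)/2 = -2*E)
b(v, u) = 4*u + 4*v (b(v, u) = 4*(v + u) = 4*(u + v) = 4*u + 4*v)
r = -1/3 (r = 1/(-67 + (4*(-2*(-5)) + 4*6)) = 1/(-67 + (4*10 + 24)) = 1/(-67 + (40 + 24)) = 1/(-67 + 64) = 1/(-3) = -1/3 ≈ -0.33333)
l = 92/3 (l = -1/3 + 31 = 92/3 ≈ 30.667)
c(13)*(57 + l) = 6*(57 + 92/3) = 6*(263/3) = 526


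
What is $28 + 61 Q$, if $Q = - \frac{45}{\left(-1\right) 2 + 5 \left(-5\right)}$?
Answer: $\frac{389}{3} \approx 129.67$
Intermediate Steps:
$Q = \frac{5}{3}$ ($Q = - \frac{45}{-2 - 25} = - \frac{45}{-27} = \left(-45\right) \left(- \frac{1}{27}\right) = \frac{5}{3} \approx 1.6667$)
$28 + 61 Q = 28 + 61 \cdot \frac{5}{3} = 28 + \frac{305}{3} = \frac{389}{3}$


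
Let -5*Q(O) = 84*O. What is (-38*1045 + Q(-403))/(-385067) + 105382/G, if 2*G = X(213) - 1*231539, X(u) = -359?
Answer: -183799084568/223240667915 ≈ -0.82332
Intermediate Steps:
Q(O) = -84*O/5
G = -115949 (G = (-359 - 1*231539)/2 = (-359 - 231539)/2 = (1/2)*(-231898) = -115949)
(-38*1045 + Q(-403))/(-385067) + 105382/G = (-38*1045 - 84/5*(-403))/(-385067) + 105382/(-115949) = (-39710 + 33852/5)*(-1/385067) + 105382*(-1/115949) = -164698/5*(-1/385067) - 105382/115949 = 164698/1925335 - 105382/115949 = -183799084568/223240667915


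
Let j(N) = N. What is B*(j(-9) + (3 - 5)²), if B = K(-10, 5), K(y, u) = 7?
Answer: -35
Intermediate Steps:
B = 7
B*(j(-9) + (3 - 5)²) = 7*(-9 + (3 - 5)²) = 7*(-9 + (-2)²) = 7*(-9 + 4) = 7*(-5) = -35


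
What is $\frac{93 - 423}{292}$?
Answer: $- \frac{165}{146} \approx -1.1301$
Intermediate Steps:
$\frac{93 - 423}{292} = \frac{1}{292} \left(-330\right) = - \frac{165}{146}$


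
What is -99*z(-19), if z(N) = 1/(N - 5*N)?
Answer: -99/76 ≈ -1.3026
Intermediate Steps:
z(N) = -1/(4*N) (z(N) = 1/(-4*N) = -1/(4*N))
-99*z(-19) = -99*(-¼/(-19)) = -99*(-¼*(-1/19)) = -99/76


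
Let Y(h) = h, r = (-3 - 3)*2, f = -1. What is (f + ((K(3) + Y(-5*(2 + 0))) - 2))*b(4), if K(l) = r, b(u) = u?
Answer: -100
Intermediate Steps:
r = -12 (r = -6*2 = -12)
K(l) = -12
(f + ((K(3) + Y(-5*(2 + 0))) - 2))*b(4) = (-1 + ((-12 - 5*(2 + 0)) - 2))*4 = (-1 + ((-12 - 5*2) - 2))*4 = (-1 + ((-12 - 10) - 2))*4 = (-1 + (-22 - 2))*4 = (-1 - 24)*4 = -25*4 = -100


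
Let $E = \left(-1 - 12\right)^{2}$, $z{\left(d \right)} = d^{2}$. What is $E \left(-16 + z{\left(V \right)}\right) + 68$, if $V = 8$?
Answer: $8180$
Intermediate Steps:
$E = 169$ ($E = \left(-1 - 12\right)^{2} = \left(-13\right)^{2} = 169$)
$E \left(-16 + z{\left(V \right)}\right) + 68 = 169 \left(-16 + 8^{2}\right) + 68 = 169 \left(-16 + 64\right) + 68 = 169 \cdot 48 + 68 = 8112 + 68 = 8180$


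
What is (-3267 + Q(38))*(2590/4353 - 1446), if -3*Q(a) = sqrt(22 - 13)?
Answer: 20561759264/4353 ≈ 4.7236e+6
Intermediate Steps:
Q(a) = -1 (Q(a) = -sqrt(22 - 13)/3 = -sqrt(9)/3 = -1/3*3 = -1)
(-3267 + Q(38))*(2590/4353 - 1446) = (-3267 - 1)*(2590/4353 - 1446) = -3268*(2590*(1/4353) - 1446) = -3268*(2590/4353 - 1446) = -3268*(-6291848/4353) = 20561759264/4353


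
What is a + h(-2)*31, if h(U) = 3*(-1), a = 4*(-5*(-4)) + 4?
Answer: -9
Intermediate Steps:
a = 84 (a = 4*20 + 4 = 80 + 4 = 84)
h(U) = -3
a + h(-2)*31 = 84 - 3*31 = 84 - 93 = -9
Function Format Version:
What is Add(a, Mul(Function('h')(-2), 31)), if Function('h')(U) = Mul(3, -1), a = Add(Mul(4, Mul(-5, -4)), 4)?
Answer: -9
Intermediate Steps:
a = 84 (a = Add(Mul(4, 20), 4) = Add(80, 4) = 84)
Function('h')(U) = -3
Add(a, Mul(Function('h')(-2), 31)) = Add(84, Mul(-3, 31)) = Add(84, -93) = -9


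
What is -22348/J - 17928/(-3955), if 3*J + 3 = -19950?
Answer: 207625468/26304705 ≈ 7.8931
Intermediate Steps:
J = -6651 (J = -1 + (1/3)*(-19950) = -1 - 6650 = -6651)
-22348/J - 17928/(-3955) = -22348/(-6651) - 17928/(-3955) = -22348*(-1/6651) - 17928*(-1/3955) = 22348/6651 + 17928/3955 = 207625468/26304705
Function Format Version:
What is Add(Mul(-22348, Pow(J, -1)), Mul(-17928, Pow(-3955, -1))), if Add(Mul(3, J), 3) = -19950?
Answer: Rational(207625468, 26304705) ≈ 7.8931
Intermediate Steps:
J = -6651 (J = Add(-1, Mul(Rational(1, 3), -19950)) = Add(-1, -6650) = -6651)
Add(Mul(-22348, Pow(J, -1)), Mul(-17928, Pow(-3955, -1))) = Add(Mul(-22348, Pow(-6651, -1)), Mul(-17928, Pow(-3955, -1))) = Add(Mul(-22348, Rational(-1, 6651)), Mul(-17928, Rational(-1, 3955))) = Add(Rational(22348, 6651), Rational(17928, 3955)) = Rational(207625468, 26304705)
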